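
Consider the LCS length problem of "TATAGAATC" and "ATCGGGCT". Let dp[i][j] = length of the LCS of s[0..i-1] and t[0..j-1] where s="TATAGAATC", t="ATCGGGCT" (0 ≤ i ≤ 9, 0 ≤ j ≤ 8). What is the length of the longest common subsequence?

4

   ''  A  T  C  G  G  G  C  T
''  0  0  0  0  0  0  0  0  0
 T  0  0  1  1  1  1  1  1  1
 A  0  1  1  1  1  1  1  1  1
 T  0  1  2  2  2  2  2  2  2
 A  0  1  2  2  2  2  2  2  2
 G  0  1  2  2  3  3  3  3  3
 A  0  1  2  2  3  3  3  3  3
 A  0  1  2  2  3  3  3  3  3
 T  0  1  2  2  3  3  3  3  4
 C  0  1  2  3  3  3  3  4  4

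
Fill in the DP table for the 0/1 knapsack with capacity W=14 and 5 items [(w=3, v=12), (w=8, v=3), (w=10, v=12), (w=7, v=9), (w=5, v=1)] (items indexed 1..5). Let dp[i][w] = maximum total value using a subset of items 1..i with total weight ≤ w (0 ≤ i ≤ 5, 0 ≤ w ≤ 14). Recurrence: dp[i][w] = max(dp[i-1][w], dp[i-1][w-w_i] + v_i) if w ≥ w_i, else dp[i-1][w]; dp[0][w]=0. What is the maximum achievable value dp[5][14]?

24

i\w   0   1   2   3   4   5   6   7   8   9  10  11  12  13  14
  0   0   0   0   0   0   0   0   0   0   0   0   0   0   0   0
  1   0   0   0  12  12  12  12  12  12  12  12  12  12  12  12
  2   0   0   0  12  12  12  12  12  12  12  12  15  15  15  15
  3   0   0   0  12  12  12  12  12  12  12  12  15  15  24  24
  4   0   0   0  12  12  12  12  12  12  12  21  21  21  24  24
  5   0   0   0  12  12  12  12  12  13  13  21  21  21  24  24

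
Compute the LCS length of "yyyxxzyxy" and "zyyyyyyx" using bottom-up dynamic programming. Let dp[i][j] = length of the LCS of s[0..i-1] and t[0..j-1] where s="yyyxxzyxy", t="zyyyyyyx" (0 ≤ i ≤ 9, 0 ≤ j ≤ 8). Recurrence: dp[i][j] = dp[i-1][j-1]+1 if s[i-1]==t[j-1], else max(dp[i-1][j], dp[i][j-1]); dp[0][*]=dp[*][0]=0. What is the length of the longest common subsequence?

   ''  z  y  y  y  y  y  y  x
''  0  0  0  0  0  0  0  0  0
 y  0  0  1  1  1  1  1  1  1
 y  0  0  1  2  2  2  2  2  2
 y  0  0  1  2  3  3  3  3  3
 x  0  0  1  2  3  3  3  3  4
 x  0  0  1  2  3  3  3  3  4
 z  0  1  1  2  3  3  3  3  4
 y  0  1  2  2  3  4  4  4  4
 x  0  1  2  2  3  4  4  4  5
 y  0  1  2  3  3  4  5  5  5

5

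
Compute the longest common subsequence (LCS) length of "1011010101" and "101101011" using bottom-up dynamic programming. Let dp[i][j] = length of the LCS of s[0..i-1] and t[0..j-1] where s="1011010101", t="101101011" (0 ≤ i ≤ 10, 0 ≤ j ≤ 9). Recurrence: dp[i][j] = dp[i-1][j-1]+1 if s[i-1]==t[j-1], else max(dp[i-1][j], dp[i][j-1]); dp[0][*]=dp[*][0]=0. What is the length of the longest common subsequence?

   ''  1  0  1  1  0  1  0  1  1
''  0  0  0  0  0  0  0  0  0  0
 1  0  1  1  1  1  1  1  1  1  1
 0  0  1  2  2  2  2  2  2  2  2
 1  0  1  2  3  3  3  3  3  3  3
 1  0  1  2  3  4  4  4  4  4  4
 0  0  1  2  3  4  5  5  5  5  5
 1  0  1  2  3  4  5  6  6  6  6
 0  0  1  2  3  4  5  6  7  7  7
 1  0  1  2  3  4  5  6  7  8  8
 0  0  1  2  3  4  5  6  7  8  8
 1  0  1  2  3  4  5  6  7  8  9

9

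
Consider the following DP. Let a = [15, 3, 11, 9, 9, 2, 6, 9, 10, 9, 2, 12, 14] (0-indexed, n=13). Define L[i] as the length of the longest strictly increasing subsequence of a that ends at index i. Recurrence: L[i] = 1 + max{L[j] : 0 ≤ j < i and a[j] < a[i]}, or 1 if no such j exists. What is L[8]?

   i    0    1    2    3    4    5    6    7    8    9   10   11   12
a[i]   15    3   11    9    9    2    6    9   10    9    2   12   14
L[i]    1    1    2    2    2    1    2    3    4    3    1    5    6

4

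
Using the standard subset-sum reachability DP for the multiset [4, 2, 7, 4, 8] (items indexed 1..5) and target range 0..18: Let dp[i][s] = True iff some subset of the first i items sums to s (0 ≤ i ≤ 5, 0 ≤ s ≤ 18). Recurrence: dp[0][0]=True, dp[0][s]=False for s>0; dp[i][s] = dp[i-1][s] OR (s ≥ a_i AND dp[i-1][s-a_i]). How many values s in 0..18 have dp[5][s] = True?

16

i\s   0   1   2   3   4   5   6   7   8   9  10  11  12  13  14  15  16  17  18
  0   T   F   F   F   F   F   F   F   F   F   F   F   F   F   F   F   F   F   F
  1   T   F   F   F   T   F   F   F   F   F   F   F   F   F   F   F   F   F   F
  2   T   F   T   F   T   F   T   F   F   F   F   F   F   F   F   F   F   F   F
  3   T   F   T   F   T   F   T   T   F   T   F   T   F   T   F   F   F   F   F
  4   T   F   T   F   T   F   T   T   T   T   T   T   F   T   F   T   F   T   F
  5   T   F   T   F   T   F   T   T   T   T   T   T   T   T   T   T   T   T   T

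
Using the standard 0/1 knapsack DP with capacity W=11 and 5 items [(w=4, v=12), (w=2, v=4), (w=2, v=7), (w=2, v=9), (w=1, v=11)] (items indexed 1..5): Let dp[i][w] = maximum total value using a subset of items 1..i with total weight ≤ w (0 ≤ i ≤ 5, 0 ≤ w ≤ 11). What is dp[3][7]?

i\w   0   1   2   3   4   5   6   7   8   9  10  11
  0   0   0   0   0   0   0   0   0   0   0   0   0
  1   0   0   0   0  12  12  12  12  12  12  12  12
  2   0   0   4   4  12  12  16  16  16  16  16  16
  3   0   0   7   7  12  12  19  19  23  23  23  23
  4   0   0   9   9  16  16  21  21  28  28  32  32
  5   0  11  11  20  20  27  27  32  32  39  39  43

19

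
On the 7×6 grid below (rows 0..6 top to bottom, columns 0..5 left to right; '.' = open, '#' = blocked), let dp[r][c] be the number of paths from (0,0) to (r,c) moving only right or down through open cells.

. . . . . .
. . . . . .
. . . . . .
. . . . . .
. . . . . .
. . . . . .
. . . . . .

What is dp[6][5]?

462

r\c   0   1   2   3   4   5
  0   1   1   1   1   1   1
  1   1   2   3   4   5   6
  2   1   3   6  10  15  21
  3   1   4  10  20  35  56
  4   1   5  15  35  70 126
  5   1   6  21  56 126 252
  6   1   7  28  84 210 462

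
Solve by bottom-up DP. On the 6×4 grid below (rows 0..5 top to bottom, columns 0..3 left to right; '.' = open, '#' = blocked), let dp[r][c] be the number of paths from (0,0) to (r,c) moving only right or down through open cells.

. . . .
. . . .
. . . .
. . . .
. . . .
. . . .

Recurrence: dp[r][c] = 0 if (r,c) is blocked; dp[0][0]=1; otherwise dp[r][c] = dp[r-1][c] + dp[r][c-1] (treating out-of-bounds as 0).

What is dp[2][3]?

r\c   0   1   2   3
  0   1   1   1   1
  1   1   2   3   4
  2   1   3   6  10
  3   1   4  10  20
  4   1   5  15  35
  5   1   6  21  56

10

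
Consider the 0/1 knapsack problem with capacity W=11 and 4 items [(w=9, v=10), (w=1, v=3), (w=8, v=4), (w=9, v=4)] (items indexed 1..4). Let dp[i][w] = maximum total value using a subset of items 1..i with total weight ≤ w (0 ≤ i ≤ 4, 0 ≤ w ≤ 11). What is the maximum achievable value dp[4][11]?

13

i\w   0   1   2   3   4   5   6   7   8   9  10  11
  0   0   0   0   0   0   0   0   0   0   0   0   0
  1   0   0   0   0   0   0   0   0   0  10  10  10
  2   0   3   3   3   3   3   3   3   3  10  13  13
  3   0   3   3   3   3   3   3   3   4  10  13  13
  4   0   3   3   3   3   3   3   3   4  10  13  13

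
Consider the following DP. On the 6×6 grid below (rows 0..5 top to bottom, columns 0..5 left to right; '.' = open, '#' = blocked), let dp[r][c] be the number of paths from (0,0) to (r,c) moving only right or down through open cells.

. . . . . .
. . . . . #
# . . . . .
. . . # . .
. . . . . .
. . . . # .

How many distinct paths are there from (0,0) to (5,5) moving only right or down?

r\c   0   1   2   3   4   5
  0   1   1   1   1   1   1
  1   1   2   3   4   5   0
  2   0   2   5   9  14  14
  3   0   2   7   0  14  28
  4   0   2   9   9  23  51
  5   0   2  11  20   0  51

51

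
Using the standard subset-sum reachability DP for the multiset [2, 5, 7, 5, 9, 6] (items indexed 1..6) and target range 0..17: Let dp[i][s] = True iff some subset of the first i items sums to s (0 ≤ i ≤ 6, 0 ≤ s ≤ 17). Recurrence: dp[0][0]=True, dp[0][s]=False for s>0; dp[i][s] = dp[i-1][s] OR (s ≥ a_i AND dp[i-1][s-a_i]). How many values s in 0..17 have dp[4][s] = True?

9

i\s   0   1   2   3   4   5   6   7   8   9  10  11  12  13  14  15  16  17
  0   T   F   F   F   F   F   F   F   F   F   F   F   F   F   F   F   F   F
  1   T   F   T   F   F   F   F   F   F   F   F   F   F   F   F   F   F   F
  2   T   F   T   F   F   T   F   T   F   F   F   F   F   F   F   F   F   F
  3   T   F   T   F   F   T   F   T   F   T   F   F   T   F   T   F   F   F
  4   T   F   T   F   F   T   F   T   F   T   T   F   T   F   T   F   F   T
  5   T   F   T   F   F   T   F   T   F   T   T   T   T   F   T   F   T   T
  6   T   F   T   F   F   T   T   T   T   T   T   T   T   T   T   T   T   T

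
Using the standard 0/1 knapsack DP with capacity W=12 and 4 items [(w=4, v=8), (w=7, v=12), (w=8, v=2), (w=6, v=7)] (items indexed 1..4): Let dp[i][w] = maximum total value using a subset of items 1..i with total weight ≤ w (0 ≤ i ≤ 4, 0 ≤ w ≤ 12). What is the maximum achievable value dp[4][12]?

i\w   0   1   2   3   4   5   6   7   8   9  10  11  12
  0   0   0   0   0   0   0   0   0   0   0   0   0   0
  1   0   0   0   0   8   8   8   8   8   8   8   8   8
  2   0   0   0   0   8   8   8  12  12  12  12  20  20
  3   0   0   0   0   8   8   8  12  12  12  12  20  20
  4   0   0   0   0   8   8   8  12  12  12  15  20  20

20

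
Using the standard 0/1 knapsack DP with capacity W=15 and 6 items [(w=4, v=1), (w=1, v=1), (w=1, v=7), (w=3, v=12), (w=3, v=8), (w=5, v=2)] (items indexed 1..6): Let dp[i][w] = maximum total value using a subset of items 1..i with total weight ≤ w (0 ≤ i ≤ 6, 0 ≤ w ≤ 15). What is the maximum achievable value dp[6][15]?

i\w   0   1   2   3   4   5   6   7   8   9  10  11  12  13  14  15
  0   0   0   0   0   0   0   0   0   0   0   0   0   0   0   0   0
  1   0   0   0   0   1   1   1   1   1   1   1   1   1   1   1   1
  2   0   1   1   1   1   2   2   2   2   2   2   2   2   2   2   2
  3   0   7   8   8   8   8   9   9   9   9   9   9   9   9   9   9
  4   0   7   8  12  19  20  20  20  20  21  21  21  21  21  21  21
  5   0   7   8  12  19  20  20  27  28  28  28  28  29  29  29  29
  6   0   7   8  12  19  20  20  27  28  28  28  28  29  30  30  30

30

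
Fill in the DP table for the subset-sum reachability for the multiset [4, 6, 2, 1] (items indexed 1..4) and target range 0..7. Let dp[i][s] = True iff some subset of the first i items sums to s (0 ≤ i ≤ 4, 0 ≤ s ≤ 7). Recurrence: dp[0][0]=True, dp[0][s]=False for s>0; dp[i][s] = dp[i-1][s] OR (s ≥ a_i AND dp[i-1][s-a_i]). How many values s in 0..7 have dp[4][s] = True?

i\s   0   1   2   3   4   5   6   7
  0   T   F   F   F   F   F   F   F
  1   T   F   F   F   T   F   F   F
  2   T   F   F   F   T   F   T   F
  3   T   F   T   F   T   F   T   F
  4   T   T   T   T   T   T   T   T

8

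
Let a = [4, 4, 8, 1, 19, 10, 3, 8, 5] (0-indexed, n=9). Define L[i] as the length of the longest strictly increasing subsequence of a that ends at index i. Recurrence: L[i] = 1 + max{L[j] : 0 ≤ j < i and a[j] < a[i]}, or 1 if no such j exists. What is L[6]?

2

   i    0    1    2    3    4    5    6    7    8
a[i]    4    4    8    1   19   10    3    8    5
L[i]    1    1    2    1    3    3    2    3    3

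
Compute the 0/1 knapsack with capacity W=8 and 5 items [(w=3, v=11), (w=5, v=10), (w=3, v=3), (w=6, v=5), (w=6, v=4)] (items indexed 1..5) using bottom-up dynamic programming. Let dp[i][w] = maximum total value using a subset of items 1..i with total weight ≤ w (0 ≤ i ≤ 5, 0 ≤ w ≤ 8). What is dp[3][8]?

21

i\w   0   1   2   3   4   5   6   7   8
  0   0   0   0   0   0   0   0   0   0
  1   0   0   0  11  11  11  11  11  11
  2   0   0   0  11  11  11  11  11  21
  3   0   0   0  11  11  11  14  14  21
  4   0   0   0  11  11  11  14  14  21
  5   0   0   0  11  11  11  14  14  21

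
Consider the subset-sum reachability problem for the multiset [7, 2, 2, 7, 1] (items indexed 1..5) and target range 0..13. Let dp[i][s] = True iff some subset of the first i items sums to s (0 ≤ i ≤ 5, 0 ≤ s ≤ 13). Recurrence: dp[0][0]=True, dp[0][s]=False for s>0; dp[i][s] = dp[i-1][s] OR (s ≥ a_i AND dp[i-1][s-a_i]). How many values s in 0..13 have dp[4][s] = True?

i\s   0   1   2   3   4   5   6   7   8   9  10  11  12  13
  0   T   F   F   F   F   F   F   F   F   F   F   F   F   F
  1   T   F   F   F   F   F   F   T   F   F   F   F   F   F
  2   T   F   T   F   F   F   F   T   F   T   F   F   F   F
  3   T   F   T   F   T   F   F   T   F   T   F   T   F   F
  4   T   F   T   F   T   F   F   T   F   T   F   T   F   F
  5   T   T   T   T   T   T   F   T   T   T   T   T   T   F

6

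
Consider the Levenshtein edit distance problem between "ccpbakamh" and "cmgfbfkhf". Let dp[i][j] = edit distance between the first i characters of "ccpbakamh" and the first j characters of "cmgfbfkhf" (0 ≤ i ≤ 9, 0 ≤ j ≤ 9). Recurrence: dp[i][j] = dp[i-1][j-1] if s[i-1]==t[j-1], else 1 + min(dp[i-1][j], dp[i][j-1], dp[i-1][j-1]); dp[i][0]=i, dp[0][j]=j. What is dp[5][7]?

5

   ''  c  m  g  f  b  f  k  h  f
''  0  1  2  3  4  5  6  7  8  9
 c  1  0  1  2  3  4  5  6  7  8
 c  2  1  1  2  3  4  5  6  7  8
 p  3  2  2  2  3  4  5  6  7  8
 b  4  3  3  3  3  3  4  5  6  7
 a  5  4  4  4  4  4  4  5  6  7
 k  6  5  5  5  5  5  5  4  5  6
 a  7  6  6  6  6  6  6  5  5  6
 m  8  7  6  7  7  7  7  6  6  6
 h  9  8  7  7  8  8  8  7  6  7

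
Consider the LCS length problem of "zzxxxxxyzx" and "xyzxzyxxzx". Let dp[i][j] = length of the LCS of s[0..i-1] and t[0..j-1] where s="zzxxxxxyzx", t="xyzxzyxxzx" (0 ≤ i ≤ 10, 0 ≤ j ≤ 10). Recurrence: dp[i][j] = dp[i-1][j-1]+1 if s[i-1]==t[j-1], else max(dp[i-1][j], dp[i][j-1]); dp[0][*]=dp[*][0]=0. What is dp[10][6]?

   ''  x  y  z  x  z  y  x  x  z  x
''  0  0  0  0  0  0  0  0  0  0  0
 z  0  0  0  1  1  1  1  1  1  1  1
 z  0  0  0  1  1  2  2  2  2  2  2
 x  0  1  1  1  2  2  2  3  3  3  3
 x  0  1  1  1  2  2  2  3  4  4  4
 x  0  1  1  1  2  2  2  3  4  4  5
 x  0  1  1  1  2  2  2  3  4  4  5
 x  0  1  1  1  2  2  2  3  4  4  5
 y  0  1  2  2  2  2  3  3  4  4  5
 z  0  1  2  3  3  3  3  3  4  5  5
 x  0  1  2  3  4  4  4  4  4  5  6

4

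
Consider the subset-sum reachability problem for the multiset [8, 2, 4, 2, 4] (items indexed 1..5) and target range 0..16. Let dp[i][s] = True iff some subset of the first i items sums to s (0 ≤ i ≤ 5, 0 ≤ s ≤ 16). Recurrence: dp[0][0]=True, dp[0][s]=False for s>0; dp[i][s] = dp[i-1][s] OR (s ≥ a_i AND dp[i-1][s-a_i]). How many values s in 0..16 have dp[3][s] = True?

8

i\s   0   1   2   3   4   5   6   7   8   9  10  11  12  13  14  15  16
  0   T   F   F   F   F   F   F   F   F   F   F   F   F   F   F   F   F
  1   T   F   F   F   F   F   F   F   T   F   F   F   F   F   F   F   F
  2   T   F   T   F   F   F   F   F   T   F   T   F   F   F   F   F   F
  3   T   F   T   F   T   F   T   F   T   F   T   F   T   F   T   F   F
  4   T   F   T   F   T   F   T   F   T   F   T   F   T   F   T   F   T
  5   T   F   T   F   T   F   T   F   T   F   T   F   T   F   T   F   T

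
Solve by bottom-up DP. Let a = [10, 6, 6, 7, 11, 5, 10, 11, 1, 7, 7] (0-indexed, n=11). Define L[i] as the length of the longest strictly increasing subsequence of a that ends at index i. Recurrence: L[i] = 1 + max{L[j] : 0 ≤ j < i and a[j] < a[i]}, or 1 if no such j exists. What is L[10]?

   i    0    1    2    3    4    5    6    7    8    9   10
a[i]   10    6    6    7   11    5   10   11    1    7    7
L[i]    1    1    1    2    3    1    3    4    1    2    2

2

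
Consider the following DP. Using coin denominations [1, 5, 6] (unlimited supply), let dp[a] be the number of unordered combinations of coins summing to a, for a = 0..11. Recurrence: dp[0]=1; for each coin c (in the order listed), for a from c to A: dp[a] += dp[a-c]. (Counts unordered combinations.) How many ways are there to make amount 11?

after  coin     0     1     2     3     4     5     6     7     8     9    10    11
          1     1     1     1     1     1     1     1     1     1     1     1     1
          5     1     1     1     1     1     2     2     2     2     2     3     3
          6     1     1     1     1     1     2     3     3     3     3     4     5

5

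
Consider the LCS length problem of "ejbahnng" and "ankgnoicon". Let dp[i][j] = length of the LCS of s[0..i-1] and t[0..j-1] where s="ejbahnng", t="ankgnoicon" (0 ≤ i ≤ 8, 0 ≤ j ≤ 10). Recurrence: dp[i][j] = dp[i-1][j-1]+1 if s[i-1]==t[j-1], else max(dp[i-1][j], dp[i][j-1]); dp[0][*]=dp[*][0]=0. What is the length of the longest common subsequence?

   ''  a  n  k  g  n  o  i  c  o  n
''  0  0  0  0  0  0  0  0  0  0  0
 e  0  0  0  0  0  0  0  0  0  0  0
 j  0  0  0  0  0  0  0  0  0  0  0
 b  0  0  0  0  0  0  0  0  0  0  0
 a  0  1  1  1  1  1  1  1  1  1  1
 h  0  1  1  1  1  1  1  1  1  1  1
 n  0  1  2  2  2  2  2  2  2  2  2
 n  0  1  2  2  2  3  3  3  3  3  3
 g  0  1  2  2  3  3  3  3  3  3  3

3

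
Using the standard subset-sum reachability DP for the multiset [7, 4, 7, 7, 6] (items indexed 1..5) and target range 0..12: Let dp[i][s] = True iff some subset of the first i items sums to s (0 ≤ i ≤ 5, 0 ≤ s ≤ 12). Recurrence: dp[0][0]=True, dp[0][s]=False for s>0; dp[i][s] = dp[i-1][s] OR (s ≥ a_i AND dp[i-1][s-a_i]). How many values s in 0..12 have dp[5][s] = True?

6

i\s   0   1   2   3   4   5   6   7   8   9  10  11  12
  0   T   F   F   F   F   F   F   F   F   F   F   F   F
  1   T   F   F   F   F   F   F   T   F   F   F   F   F
  2   T   F   F   F   T   F   F   T   F   F   F   T   F
  3   T   F   F   F   T   F   F   T   F   F   F   T   F
  4   T   F   F   F   T   F   F   T   F   F   F   T   F
  5   T   F   F   F   T   F   T   T   F   F   T   T   F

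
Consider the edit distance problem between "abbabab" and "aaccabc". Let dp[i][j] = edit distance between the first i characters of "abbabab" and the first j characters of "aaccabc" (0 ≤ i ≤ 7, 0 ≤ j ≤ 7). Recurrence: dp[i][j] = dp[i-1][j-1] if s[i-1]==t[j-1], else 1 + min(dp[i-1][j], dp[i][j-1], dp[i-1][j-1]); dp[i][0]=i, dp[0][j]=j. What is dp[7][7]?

   ''  a  a  c  c  a  b  c
''  0  1  2  3  4  5  6  7
 a  1  0  1  2  3  4  5  6
 b  2  1  1  2  3  4  4  5
 b  3  2  2  2  3  4  4  5
 a  4  3  2  3  3  3  4  5
 b  5  4  3  3  4  4  3  4
 a  6  5  4  4  4  4  4  4
 b  7  6  5  5  5  5  4  5

5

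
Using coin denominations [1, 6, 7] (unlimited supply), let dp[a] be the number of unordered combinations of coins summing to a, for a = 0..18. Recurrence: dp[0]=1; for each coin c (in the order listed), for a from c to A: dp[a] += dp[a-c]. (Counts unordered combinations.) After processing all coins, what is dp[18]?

after  coin     0     1     2     3     4     5     6     7     8     9    10    11    12    13    14    15    16    17    18
          1     1     1     1     1     1     1     1     1     1     1     1     1     1     1     1     1     1     1     1
          6     1     1     1     1     1     1     2     2     2     2     2     2     3     3     3     3     3     3     4
          7     1     1     1     1     1     1     2     3     3     3     3     3     4     5     6     6     6     6     7

7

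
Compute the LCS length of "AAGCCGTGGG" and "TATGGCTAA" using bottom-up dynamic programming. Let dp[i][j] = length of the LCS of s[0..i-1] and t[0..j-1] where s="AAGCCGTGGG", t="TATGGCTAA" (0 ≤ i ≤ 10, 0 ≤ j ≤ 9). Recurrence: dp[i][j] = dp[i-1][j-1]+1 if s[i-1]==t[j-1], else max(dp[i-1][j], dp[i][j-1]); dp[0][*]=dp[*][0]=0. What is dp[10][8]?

4

   ''  T  A  T  G  G  C  T  A  A
''  0  0  0  0  0  0  0  0  0  0
 A  0  0  1  1  1  1  1  1  1  1
 A  0  0  1  1  1  1  1  1  2  2
 G  0  0  1  1  2  2  2  2  2  2
 C  0  0  1  1  2  2  3  3  3  3
 C  0  0  1  1  2  2  3  3  3  3
 G  0  0  1  1  2  3  3  3  3  3
 T  0  1  1  2  2  3  3  4  4  4
 G  0  1  1  2  3  3  3  4  4  4
 G  0  1  1  2  3  4  4  4  4  4
 G  0  1  1  2  3  4  4  4  4  4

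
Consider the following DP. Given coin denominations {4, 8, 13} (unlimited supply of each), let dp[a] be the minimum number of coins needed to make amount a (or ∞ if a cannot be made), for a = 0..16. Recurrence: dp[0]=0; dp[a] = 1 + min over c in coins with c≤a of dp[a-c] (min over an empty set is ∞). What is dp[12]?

 a  0  1  2  3  4  5  6  7  8  9 10 11 12 13 14 15 16
dp  0  -  -  -  1  -  -  -  1  -  -  -  2  1  -  -  2
(- denotes ∞ / unreachable)

2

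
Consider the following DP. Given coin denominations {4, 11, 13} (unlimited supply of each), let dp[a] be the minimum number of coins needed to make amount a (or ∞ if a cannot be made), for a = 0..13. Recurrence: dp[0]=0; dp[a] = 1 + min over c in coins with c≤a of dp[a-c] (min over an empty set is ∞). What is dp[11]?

 a  0  1  2  3  4  5  6  7  8  9 10 11 12 13
dp  0  -  -  -  1  -  -  -  2  -  -  1  3  1
(- denotes ∞ / unreachable)

1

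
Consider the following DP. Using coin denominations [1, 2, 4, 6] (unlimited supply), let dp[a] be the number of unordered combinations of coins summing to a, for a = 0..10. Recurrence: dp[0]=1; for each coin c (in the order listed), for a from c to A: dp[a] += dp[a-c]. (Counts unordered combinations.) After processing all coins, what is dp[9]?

after  coin     0     1     2     3     4     5     6     7     8     9    10
          1     1     1     1     1     1     1     1     1     1     1     1
          2     1     1     2     2     3     3     4     4     5     5     6
          4     1     1     2     2     4     4     6     6     9     9    12
          6     1     1     2     2     4     4     7     7    11    11    16

11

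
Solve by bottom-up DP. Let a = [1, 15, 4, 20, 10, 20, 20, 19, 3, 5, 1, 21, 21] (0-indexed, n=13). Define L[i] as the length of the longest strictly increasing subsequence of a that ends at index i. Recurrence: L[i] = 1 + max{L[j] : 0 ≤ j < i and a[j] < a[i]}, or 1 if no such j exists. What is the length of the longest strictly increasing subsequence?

   i    0    1    2    3    4    5    6    7    8    9   10   11   12
a[i]    1   15    4   20   10   20   20   19    3    5    1   21   21
L[i]    1    2    2    3    3    4    4    4    2    3    1    5    5

5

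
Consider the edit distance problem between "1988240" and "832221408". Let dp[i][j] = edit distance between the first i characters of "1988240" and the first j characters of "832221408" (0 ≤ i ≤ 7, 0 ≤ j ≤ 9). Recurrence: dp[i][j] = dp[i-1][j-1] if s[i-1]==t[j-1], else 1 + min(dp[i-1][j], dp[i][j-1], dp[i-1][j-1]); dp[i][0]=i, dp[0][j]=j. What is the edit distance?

   ''  8  3  2  2  2  1  4  0  8
''  0  1  2  3  4  5  6  7  8  9
 1  1  1  2  3  4  5  5  6  7  8
 9  2  2  2  3  4  5  6  6  7  8
 8  3  2  3  3  4  5  6  7  7  7
 8  4  3  3  4  4  5  6  7  8  7
 2  5  4  4  3  4  4  5  6  7  8
 4  6  5  5  4  4  5  5  5  6  7
 0  7  6  6  5  5  5  6  6  5  6

6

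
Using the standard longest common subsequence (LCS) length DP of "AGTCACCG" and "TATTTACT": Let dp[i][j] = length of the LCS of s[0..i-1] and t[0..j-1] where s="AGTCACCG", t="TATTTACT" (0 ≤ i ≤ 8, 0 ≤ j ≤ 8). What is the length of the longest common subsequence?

4

   ''  T  A  T  T  T  A  C  T
''  0  0  0  0  0  0  0  0  0
 A  0  0  1  1  1  1  1  1  1
 G  0  0  1  1  1  1  1  1  1
 T  0  1  1  2  2  2  2  2  2
 C  0  1  1  2  2  2  2  3  3
 A  0  1  2  2  2  2  3  3  3
 C  0  1  2  2  2  2  3  4  4
 C  0  1  2  2  2  2  3  4  4
 G  0  1  2  2  2  2  3  4  4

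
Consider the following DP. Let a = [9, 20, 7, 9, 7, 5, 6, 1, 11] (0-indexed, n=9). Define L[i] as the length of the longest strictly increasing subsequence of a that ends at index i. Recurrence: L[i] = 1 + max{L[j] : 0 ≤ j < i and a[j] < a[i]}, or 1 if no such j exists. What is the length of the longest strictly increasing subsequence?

   i    0    1    2    3    4    5    6    7    8
a[i]    9   20    7    9    7    5    6    1   11
L[i]    1    2    1    2    1    1    2    1    3

3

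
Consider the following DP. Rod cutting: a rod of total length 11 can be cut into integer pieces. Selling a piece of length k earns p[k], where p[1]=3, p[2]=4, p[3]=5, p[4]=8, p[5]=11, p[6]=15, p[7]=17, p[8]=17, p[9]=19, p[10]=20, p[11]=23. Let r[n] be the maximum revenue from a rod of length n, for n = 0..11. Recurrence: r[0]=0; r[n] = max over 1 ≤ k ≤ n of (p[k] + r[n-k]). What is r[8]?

   n    0    1    2    3    4    5    6    7    8    9   10   11
r[n]    0    3    6    9   12   15   18   21   24   27   30   33

24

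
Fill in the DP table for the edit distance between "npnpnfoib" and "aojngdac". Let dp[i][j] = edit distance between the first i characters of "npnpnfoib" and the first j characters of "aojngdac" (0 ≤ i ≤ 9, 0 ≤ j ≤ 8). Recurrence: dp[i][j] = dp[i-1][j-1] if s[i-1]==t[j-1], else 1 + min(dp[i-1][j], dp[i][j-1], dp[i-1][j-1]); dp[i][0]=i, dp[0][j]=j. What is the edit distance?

8

   ''  a  o  j  n  g  d  a  c
''  0  1  2  3  4  5  6  7  8
 n  1  1  2  3  3  4  5  6  7
 p  2  2  2  3  4  4  5  6  7
 n  3  3  3  3  3  4  5  6  7
 p  4  4  4  4  4  4  5  6  7
 n  5  5  5  5  4  5  5  6  7
 f  6  6  6  6  5  5  6  6  7
 o  7  7  6  7  6  6  6  7  7
 i  8  8  7  7  7  7  7  7  8
 b  9  9  8  8  8  8  8  8  8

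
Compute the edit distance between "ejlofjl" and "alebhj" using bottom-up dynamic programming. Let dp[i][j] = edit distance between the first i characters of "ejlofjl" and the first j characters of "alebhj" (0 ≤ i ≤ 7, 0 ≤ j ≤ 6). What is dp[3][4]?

   ''  a  l  e  b  h  j
''  0  1  2  3  4  5  6
 e  1  1  2  2  3  4  5
 j  2  2  2  3  3  4  4
 l  3  3  2  3  4  4  5
 o  4  4  3  3  4  5  5
 f  5  5  4  4  4  5  6
 j  6  6  5  5  5  5  5
 l  7  7  6  6  6  6  6

4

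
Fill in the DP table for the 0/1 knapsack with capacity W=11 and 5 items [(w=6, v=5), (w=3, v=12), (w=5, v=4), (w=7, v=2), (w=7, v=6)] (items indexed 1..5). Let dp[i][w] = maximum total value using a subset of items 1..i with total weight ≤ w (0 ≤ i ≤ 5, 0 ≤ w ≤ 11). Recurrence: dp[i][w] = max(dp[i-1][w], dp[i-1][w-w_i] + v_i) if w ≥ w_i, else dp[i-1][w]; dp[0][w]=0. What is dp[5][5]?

12

i\w   0   1   2   3   4   5   6   7   8   9  10  11
  0   0   0   0   0   0   0   0   0   0   0   0   0
  1   0   0   0   0   0   0   5   5   5   5   5   5
  2   0   0   0  12  12  12  12  12  12  17  17  17
  3   0   0   0  12  12  12  12  12  16  17  17  17
  4   0   0   0  12  12  12  12  12  16  17  17  17
  5   0   0   0  12  12  12  12  12  16  17  18  18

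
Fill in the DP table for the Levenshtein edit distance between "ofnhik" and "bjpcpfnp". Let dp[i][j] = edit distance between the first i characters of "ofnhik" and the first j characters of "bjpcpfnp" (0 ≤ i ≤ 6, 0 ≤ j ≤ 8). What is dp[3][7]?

5

   ''  b  j  p  c  p  f  n  p
''  0  1  2  3  4  5  6  7  8
 o  1  1  2  3  4  5  6  7  8
 f  2  2  2  3  4  5  5  6  7
 n  3  3  3  3  4  5  6  5  6
 h  4  4  4  4  4  5  6  6  6
 i  5  5  5  5  5  5  6  7  7
 k  6  6  6  6  6  6  6  7  8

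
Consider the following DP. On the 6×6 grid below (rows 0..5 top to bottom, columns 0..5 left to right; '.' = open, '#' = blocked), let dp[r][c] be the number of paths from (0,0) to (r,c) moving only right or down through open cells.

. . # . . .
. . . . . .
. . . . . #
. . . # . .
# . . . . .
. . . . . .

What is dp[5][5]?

83

r\c   0   1   2   3   4   5
  0   1   1   0   0   0   0
  1   1   2   2   2   2   2
  2   1   3   5   7   9   0
  3   1   4   9   0   9   9
  4   0   4  13  13  22  31
  5   0   4  17  30  52  83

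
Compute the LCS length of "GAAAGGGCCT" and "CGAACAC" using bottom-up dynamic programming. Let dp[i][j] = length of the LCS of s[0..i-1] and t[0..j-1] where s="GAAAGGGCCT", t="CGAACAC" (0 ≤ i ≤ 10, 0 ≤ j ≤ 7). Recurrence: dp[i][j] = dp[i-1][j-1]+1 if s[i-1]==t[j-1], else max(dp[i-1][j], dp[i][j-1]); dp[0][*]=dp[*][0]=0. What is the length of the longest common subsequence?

5

   ''  C  G  A  A  C  A  C
''  0  0  0  0  0  0  0  0
 G  0  0  1  1  1  1  1  1
 A  0  0  1  2  2  2  2  2
 A  0  0  1  2  3  3  3  3
 A  0  0  1  2  3  3  4  4
 G  0  0  1  2  3  3  4  4
 G  0  0  1  2  3  3  4  4
 G  0  0  1  2  3  3  4  4
 C  0  1  1  2  3  4  4  5
 C  0  1  1  2  3  4  4  5
 T  0  1  1  2  3  4  4  5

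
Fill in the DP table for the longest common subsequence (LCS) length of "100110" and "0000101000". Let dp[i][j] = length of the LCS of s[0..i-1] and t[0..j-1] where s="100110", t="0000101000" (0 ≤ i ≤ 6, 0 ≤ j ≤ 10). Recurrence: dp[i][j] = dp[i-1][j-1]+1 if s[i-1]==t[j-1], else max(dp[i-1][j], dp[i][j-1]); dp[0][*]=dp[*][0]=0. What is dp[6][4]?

   ''  0  0  0  0  1  0  1  0  0  0
''  0  0  0  0  0  0  0  0  0  0  0
 1  0  0  0  0  0  1  1  1  1  1  1
 0  0  1  1  1  1  1  2  2  2  2  2
 0  0  1  2  2  2  2  2  2  3  3  3
 1  0  1  2  2  2  3  3  3  3  3  3
 1  0  1  2  2  2  3  3  4  4  4  4
 0  0  1  2  3  3  3  4  4  5  5  5

3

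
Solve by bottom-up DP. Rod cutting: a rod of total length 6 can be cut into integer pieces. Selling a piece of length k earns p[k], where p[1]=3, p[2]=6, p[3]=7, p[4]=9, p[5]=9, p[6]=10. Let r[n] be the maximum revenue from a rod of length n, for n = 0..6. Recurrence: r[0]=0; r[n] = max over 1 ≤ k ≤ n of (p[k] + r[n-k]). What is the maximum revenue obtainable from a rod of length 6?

18

   n    0    1    2    3    4    5    6
r[n]    0    3    6    9   12   15   18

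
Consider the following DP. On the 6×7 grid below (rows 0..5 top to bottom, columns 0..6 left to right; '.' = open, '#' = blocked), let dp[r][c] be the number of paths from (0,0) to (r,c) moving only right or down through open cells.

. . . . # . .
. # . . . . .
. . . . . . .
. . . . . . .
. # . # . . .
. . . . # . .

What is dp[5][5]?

36

r\c   0   1   2   3   4   5   6
  0   1   1   1   1   0   0   0
  1   1   0   1   2   2   2   2
  2   1   1   2   4   6   8  10
  3   1   2   4   8  14  22  32
  4   1   0   4   0  14  36  68
  5   1   1   5   5   0  36 104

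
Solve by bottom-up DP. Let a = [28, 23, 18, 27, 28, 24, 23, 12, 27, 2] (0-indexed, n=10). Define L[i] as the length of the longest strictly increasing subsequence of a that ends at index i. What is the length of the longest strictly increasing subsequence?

3

   i    0    1    2    3    4    5    6    7    8    9
a[i]   28   23   18   27   28   24   23   12   27    2
L[i]    1    1    1    2    3    2    2    1    3    1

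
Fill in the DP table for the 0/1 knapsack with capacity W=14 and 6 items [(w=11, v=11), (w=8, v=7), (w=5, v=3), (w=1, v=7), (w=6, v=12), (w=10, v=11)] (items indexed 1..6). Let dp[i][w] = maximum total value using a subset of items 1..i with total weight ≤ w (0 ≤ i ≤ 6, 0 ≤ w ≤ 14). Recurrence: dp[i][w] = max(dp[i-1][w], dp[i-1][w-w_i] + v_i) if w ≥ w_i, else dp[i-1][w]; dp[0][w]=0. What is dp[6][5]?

i\w   0   1   2   3   4   5   6   7   8   9  10  11  12  13  14
  0   0   0   0   0   0   0   0   0   0   0   0   0   0   0   0
  1   0   0   0   0   0   0   0   0   0   0   0  11  11  11  11
  2   0   0   0   0   0   0   0   0   7   7   7  11  11  11  11
  3   0   0   0   0   0   3   3   3   7   7   7  11  11  11  11
  4   0   7   7   7   7   7  10  10  10  14  14  14  18  18  18
  5   0   7   7   7   7   7  12  19  19  19  19  19  22  22  22
  6   0   7   7   7   7   7  12  19  19  19  19  19  22  22  22

7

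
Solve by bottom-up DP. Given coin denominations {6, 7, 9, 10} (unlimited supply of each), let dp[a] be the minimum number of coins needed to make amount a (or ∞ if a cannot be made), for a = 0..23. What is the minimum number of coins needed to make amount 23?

 a  0  1  2  3  4  5  6  7  8  9 10 11 12 13 14 15 16 17 18 19 20 21 22 23
dp  0  -  -  -  -  -  1  1  -  1  1  -  2  2  2  2  2  2  2  2  2  3  3  3
(- denotes ∞ / unreachable)

3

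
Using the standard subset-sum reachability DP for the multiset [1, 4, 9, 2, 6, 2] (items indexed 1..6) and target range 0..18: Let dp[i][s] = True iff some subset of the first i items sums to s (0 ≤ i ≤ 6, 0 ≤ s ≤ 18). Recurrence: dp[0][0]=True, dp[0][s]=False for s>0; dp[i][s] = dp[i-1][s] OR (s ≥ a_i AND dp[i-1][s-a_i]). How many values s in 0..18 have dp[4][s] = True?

i\s   0   1   2   3   4   5   6   7   8   9  10  11  12  13  14  15  16  17  18
  0   T   F   F   F   F   F   F   F   F   F   F   F   F   F   F   F   F   F   F
  1   T   T   F   F   F   F   F   F   F   F   F   F   F   F   F   F   F   F   F
  2   T   T   F   F   T   T   F   F   F   F   F   F   F   F   F   F   F   F   F
  3   T   T   F   F   T   T   F   F   F   T   T   F   F   T   T   F   F   F   F
  4   T   T   T   T   T   T   T   T   F   T   T   T   T   T   T   T   T   F   F
  5   T   T   T   T   T   T   T   T   T   T   T   T   T   T   T   T   T   T   T
  6   T   T   T   T   T   T   T   T   T   T   T   T   T   T   T   T   T   T   T

16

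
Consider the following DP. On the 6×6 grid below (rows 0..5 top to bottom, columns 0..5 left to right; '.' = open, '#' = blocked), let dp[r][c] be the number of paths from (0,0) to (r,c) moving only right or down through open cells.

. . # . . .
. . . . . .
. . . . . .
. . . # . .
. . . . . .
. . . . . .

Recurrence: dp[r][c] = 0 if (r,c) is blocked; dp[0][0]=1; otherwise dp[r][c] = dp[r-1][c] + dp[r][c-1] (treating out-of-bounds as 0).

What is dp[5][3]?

34

r\c   0   1   2   3   4   5
  0   1   1   0   0   0   0
  1   1   2   2   2   2   2
  2   1   3   5   7   9  11
  3   1   4   9   0   9  20
  4   1   5  14  14  23  43
  5   1   6  20  34  57 100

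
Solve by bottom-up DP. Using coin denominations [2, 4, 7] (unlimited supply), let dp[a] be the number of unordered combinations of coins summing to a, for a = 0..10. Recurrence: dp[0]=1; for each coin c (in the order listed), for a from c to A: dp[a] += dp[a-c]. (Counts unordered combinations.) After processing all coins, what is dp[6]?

2

after  coin     0     1     2     3     4     5     6     7     8     9    10
          2     1     0     1     0     1     0     1     0     1     0     1
          4     1     0     1     0     2     0     2     0     3     0     3
          7     1     0     1     0     2     0     2     1     3     1     3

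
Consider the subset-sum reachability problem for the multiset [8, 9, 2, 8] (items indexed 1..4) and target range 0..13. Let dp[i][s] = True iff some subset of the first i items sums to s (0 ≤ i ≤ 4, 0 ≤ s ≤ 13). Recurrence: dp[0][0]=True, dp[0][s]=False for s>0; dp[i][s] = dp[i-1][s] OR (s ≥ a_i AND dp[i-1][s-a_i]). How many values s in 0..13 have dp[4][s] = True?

i\s   0   1   2   3   4   5   6   7   8   9  10  11  12  13
  0   T   F   F   F   F   F   F   F   F   F   F   F   F   F
  1   T   F   F   F   F   F   F   F   T   F   F   F   F   F
  2   T   F   F   F   F   F   F   F   T   T   F   F   F   F
  3   T   F   T   F   F   F   F   F   T   T   T   T   F   F
  4   T   F   T   F   F   F   F   F   T   T   T   T   F   F

6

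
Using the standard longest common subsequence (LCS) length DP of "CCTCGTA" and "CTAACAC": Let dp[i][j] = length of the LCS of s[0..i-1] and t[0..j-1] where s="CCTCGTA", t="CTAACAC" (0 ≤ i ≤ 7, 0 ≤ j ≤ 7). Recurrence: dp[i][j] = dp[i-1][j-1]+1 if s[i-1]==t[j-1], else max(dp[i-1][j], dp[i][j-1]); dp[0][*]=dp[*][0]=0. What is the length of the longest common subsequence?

   ''  C  T  A  A  C  A  C
''  0  0  0  0  0  0  0  0
 C  0  1  1  1  1  1  1  1
 C  0  1  1  1  1  2  2  2
 T  0  1  2  2  2  2  2  2
 C  0  1  2  2  2  3  3  3
 G  0  1  2  2  2  3  3  3
 T  0  1  2  2  2  3  3  3
 A  0  1  2  3  3  3  4  4

4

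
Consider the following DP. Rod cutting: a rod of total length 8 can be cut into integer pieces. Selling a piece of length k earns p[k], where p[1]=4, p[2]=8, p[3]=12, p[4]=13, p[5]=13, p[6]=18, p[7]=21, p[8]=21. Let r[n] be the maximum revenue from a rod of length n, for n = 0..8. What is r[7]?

   n    0    1    2    3    4    5    6    7    8
r[n]    0    4    8   12   16   20   24   28   32

28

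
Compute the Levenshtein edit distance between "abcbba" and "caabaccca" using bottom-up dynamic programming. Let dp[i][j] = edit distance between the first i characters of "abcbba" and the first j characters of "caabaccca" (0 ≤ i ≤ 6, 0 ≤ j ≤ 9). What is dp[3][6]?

   ''  c  a  a  b  a  c  c  c  a
''  0  1  2  3  4  5  6  7  8  9
 a  1  1  1  2  3  4  5  6  7  8
 b  2  2  2  2  2  3  4  5  6  7
 c  3  2  3  3  3  3  3  4  5  6
 b  4  3  3  4  3  4  4  4  5  6
 b  5  4  4  4  4  4  5  5  5  6
 a  6  5  4  4  5  4  5  6  6  5

3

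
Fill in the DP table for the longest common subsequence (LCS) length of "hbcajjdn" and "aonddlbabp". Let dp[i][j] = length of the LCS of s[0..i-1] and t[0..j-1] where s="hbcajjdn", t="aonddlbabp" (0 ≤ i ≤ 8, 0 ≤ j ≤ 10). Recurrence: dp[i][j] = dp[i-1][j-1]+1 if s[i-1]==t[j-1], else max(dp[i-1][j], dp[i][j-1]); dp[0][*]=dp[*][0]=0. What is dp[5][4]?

1

   ''  a  o  n  d  d  l  b  a  b  p
''  0  0  0  0  0  0  0  0  0  0  0
 h  0  0  0  0  0  0  0  0  0  0  0
 b  0  0  0  0  0  0  0  1  1  1  1
 c  0  0  0  0  0  0  0  1  1  1  1
 a  0  1  1  1  1  1  1  1  2  2  2
 j  0  1  1  1  1  1  1  1  2  2  2
 j  0  1  1  1  1  1  1  1  2  2  2
 d  0  1  1  1  2  2  2  2  2  2  2
 n  0  1  1  2  2  2  2  2  2  2  2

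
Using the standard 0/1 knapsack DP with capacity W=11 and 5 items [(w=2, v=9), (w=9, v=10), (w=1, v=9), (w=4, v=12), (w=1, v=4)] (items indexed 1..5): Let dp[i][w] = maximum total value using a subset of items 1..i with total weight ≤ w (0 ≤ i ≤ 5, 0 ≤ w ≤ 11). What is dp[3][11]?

19

i\w   0   1   2   3   4   5   6   7   8   9  10  11
  0   0   0   0   0   0   0   0   0   0   0   0   0
  1   0   0   9   9   9   9   9   9   9   9   9   9
  2   0   0   9   9   9   9   9   9   9  10  10  19
  3   0   9   9  18  18  18  18  18  18  18  19  19
  4   0   9   9  18  18  21  21  30  30  30  30  30
  5   0   9  13  18  22  22  25  30  34  34  34  34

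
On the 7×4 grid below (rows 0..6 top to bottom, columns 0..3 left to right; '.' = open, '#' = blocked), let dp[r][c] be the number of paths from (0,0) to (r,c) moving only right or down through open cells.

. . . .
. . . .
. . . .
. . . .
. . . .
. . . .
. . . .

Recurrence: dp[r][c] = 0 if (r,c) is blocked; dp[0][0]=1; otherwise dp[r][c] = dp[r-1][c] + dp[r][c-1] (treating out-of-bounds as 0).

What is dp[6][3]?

84

r\c   0   1   2   3
  0   1   1   1   1
  1   1   2   3   4
  2   1   3   6  10
  3   1   4  10  20
  4   1   5  15  35
  5   1   6  21  56
  6   1   7  28  84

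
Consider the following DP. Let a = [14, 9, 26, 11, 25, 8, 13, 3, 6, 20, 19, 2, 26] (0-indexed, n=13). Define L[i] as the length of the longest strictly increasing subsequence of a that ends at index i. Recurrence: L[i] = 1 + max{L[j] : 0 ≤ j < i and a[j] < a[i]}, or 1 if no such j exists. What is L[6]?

   i    0    1    2    3    4    5    6    7    8    9   10   11   12
a[i]   14    9   26   11   25    8   13    3    6   20   19    2   26
L[i]    1    1    2    2    3    1    3    1    2    4    4    1    5

3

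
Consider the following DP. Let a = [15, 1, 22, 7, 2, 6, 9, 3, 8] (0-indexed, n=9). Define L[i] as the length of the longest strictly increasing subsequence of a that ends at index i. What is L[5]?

   i    0    1    2    3    4    5    6    7    8
a[i]   15    1   22    7    2    6    9    3    8
L[i]    1    1    2    2    2    3    4    3    4

3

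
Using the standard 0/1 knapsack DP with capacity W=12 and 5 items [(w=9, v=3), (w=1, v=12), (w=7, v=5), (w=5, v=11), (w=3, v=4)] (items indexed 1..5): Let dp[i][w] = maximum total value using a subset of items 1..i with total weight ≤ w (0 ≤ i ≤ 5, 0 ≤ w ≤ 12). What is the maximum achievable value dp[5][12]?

i\w   0   1   2   3   4   5   6   7   8   9  10  11  12
  0   0   0   0   0   0   0   0   0   0   0   0   0   0
  1   0   0   0   0   0   0   0   0   0   3   3   3   3
  2   0  12  12  12  12  12  12  12  12  12  15  15  15
  3   0  12  12  12  12  12  12  12  17  17  17  17  17
  4   0  12  12  12  12  12  23  23  23  23  23  23  23
  5   0  12  12  12  16  16  23  23  23  27  27  27  27

27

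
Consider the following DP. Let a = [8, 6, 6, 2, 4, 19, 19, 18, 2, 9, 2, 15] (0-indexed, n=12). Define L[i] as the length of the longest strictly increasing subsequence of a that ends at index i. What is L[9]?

   i    0    1    2    3    4    5    6    7    8    9   10   11
a[i]    8    6    6    2    4   19   19   18    2    9    2   15
L[i]    1    1    1    1    2    3    3    3    1    3    1    4

3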